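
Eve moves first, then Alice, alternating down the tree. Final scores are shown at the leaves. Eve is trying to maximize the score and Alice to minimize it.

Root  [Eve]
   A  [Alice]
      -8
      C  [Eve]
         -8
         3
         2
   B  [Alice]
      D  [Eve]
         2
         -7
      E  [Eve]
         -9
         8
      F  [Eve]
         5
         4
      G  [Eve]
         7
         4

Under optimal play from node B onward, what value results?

2

D (Eve): max(2, -7) = 2
E (Eve): max(-9, 8) = 8
F (Eve): max(5, 4) = 5
G (Eve): max(7, 4) = 7
B (Alice): min(2, 8, 5, 7) = 2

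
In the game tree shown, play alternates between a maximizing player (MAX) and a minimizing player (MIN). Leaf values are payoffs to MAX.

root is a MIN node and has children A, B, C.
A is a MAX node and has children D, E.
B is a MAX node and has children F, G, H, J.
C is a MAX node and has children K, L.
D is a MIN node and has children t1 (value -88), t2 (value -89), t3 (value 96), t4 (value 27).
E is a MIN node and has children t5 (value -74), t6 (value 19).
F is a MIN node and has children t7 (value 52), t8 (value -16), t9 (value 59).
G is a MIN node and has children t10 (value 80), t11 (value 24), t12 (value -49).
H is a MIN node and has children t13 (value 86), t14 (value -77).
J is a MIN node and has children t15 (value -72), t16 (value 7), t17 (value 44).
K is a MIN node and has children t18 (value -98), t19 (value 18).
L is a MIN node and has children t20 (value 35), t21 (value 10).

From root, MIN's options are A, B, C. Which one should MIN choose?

A

D (MIN): min(-88, -89, 96, 27) = -89
E (MIN): min(-74, 19) = -74
A (MAX): max(-89, -74) = -74
F (MIN): min(52, -16, 59) = -16
G (MIN): min(80, 24, -49) = -49
H (MIN): min(86, -77) = -77
J (MIN): min(-72, 7, 44) = -72
B (MAX): max(-16, -49, -77, -72) = -16
K (MIN): min(-98, 18) = -98
L (MIN): min(35, 10) = 10
C (MAX): max(-98, 10) = 10
root (MIN): min(-74, -16, 10) = -74
MIN at root wants the lowest of {A=-74, B=-16, C=10}, so chooses A.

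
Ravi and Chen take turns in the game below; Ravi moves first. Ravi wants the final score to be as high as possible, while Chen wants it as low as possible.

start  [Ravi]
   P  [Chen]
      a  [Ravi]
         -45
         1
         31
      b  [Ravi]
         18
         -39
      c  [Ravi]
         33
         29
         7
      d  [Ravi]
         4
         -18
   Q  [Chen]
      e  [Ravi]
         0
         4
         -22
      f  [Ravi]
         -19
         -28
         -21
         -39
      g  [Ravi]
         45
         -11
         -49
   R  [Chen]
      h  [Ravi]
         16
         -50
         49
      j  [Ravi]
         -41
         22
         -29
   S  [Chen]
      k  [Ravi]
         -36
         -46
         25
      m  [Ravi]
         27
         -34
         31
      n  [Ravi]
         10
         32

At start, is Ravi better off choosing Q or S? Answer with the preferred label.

e (Ravi): max(0, 4, -22) = 4
f (Ravi): max(-19, -28, -21, -39) = -19
g (Ravi): max(45, -11, -49) = 45
Q (Chen): min(4, -19, 45) = -19
k (Ravi): max(-36, -46, 25) = 25
m (Ravi): max(27, -34, 31) = 31
n (Ravi): max(10, 32) = 32
S (Chen): min(25, 31, 32) = 25
Ravi prefers the higher value; Q=-19, S=25. S is better since 25 > -19.

S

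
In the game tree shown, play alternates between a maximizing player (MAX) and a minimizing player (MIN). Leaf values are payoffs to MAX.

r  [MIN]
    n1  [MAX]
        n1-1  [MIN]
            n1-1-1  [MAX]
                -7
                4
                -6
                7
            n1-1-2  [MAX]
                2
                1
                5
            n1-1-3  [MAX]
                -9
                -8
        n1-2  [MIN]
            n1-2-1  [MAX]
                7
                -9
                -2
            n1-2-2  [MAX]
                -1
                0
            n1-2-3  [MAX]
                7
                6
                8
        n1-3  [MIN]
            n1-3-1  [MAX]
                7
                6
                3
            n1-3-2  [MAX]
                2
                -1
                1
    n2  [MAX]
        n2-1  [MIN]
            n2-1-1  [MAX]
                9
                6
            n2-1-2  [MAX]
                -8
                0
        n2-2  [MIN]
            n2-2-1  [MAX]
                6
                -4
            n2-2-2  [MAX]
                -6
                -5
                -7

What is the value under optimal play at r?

n1-1-1 (MAX): max(-7, 4, -6, 7) = 7
n1-1-2 (MAX): max(2, 1, 5) = 5
n1-1-3 (MAX): max(-9, -8) = -8
n1-1 (MIN): min(7, 5, -8) = -8
n1-2-1 (MAX): max(7, -9, -2) = 7
n1-2-2 (MAX): max(-1, 0) = 0
n1-2-3 (MAX): max(7, 6, 8) = 8
n1-2 (MIN): min(7, 0, 8) = 0
n1-3-1 (MAX): max(7, 6, 3) = 7
n1-3-2 (MAX): max(2, -1, 1) = 2
n1-3 (MIN): min(7, 2) = 2
n1 (MAX): max(-8, 0, 2) = 2
n2-1-1 (MAX): max(9, 6) = 9
n2-1-2 (MAX): max(-8, 0) = 0
n2-1 (MIN): min(9, 0) = 0
n2-2-1 (MAX): max(6, -4) = 6
n2-2-2 (MAX): max(-6, -5, -7) = -5
n2-2 (MIN): min(6, -5) = -5
n2 (MAX): max(0, -5) = 0
r (MIN): min(2, 0) = 0

0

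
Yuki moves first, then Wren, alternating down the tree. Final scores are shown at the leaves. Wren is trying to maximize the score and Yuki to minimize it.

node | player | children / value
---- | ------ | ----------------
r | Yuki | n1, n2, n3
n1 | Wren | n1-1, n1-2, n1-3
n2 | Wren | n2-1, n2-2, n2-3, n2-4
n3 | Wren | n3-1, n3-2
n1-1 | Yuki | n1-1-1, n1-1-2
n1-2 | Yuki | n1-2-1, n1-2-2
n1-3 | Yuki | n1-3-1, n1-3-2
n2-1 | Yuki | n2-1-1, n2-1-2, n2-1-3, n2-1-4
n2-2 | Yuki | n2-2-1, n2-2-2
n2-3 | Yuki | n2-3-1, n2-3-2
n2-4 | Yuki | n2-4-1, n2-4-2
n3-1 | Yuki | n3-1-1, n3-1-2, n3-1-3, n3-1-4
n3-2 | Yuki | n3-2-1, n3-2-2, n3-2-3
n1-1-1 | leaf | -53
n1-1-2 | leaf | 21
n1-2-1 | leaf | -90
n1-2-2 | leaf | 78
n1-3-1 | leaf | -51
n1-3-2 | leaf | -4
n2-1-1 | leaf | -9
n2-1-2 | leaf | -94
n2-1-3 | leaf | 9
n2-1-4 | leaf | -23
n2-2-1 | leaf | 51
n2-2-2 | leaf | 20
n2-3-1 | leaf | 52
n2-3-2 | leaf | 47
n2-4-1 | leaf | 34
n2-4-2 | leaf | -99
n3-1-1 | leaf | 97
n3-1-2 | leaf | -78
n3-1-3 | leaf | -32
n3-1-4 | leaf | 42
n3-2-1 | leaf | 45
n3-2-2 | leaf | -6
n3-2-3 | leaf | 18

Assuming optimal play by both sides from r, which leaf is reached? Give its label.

n1-1 (Yuki): min(-53, 21) = -53
n1-2 (Yuki): min(-90, 78) = -90
n1-3 (Yuki): min(-51, -4) = -51
n1 (Wren): max(-53, -90, -51) = -51
n2-1 (Yuki): min(-9, -94, 9, -23) = -94
n2-2 (Yuki): min(51, 20) = 20
n2-3 (Yuki): min(52, 47) = 47
n2-4 (Yuki): min(34, -99) = -99
n2 (Wren): max(-94, 20, 47, -99) = 47
n3-1 (Yuki): min(97, -78, -32, 42) = -78
n3-2 (Yuki): min(45, -6, 18) = -6
n3 (Wren): max(-78, -6) = -6
r (Yuki): min(-51, 47, -6) = -51
At r, Yuki picks n1 (lowest: -51).
At n1, Wren picks n1-3 (highest: -51).
At n1-3, Yuki picks n1-3-1 (lowest: -51).
Terminal value -51.

n1-3-1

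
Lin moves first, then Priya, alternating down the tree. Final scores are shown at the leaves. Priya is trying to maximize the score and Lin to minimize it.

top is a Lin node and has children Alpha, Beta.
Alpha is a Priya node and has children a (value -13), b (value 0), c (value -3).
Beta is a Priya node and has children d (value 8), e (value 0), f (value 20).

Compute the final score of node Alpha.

Alpha (Priya): max(-13, 0, -3) = 0

0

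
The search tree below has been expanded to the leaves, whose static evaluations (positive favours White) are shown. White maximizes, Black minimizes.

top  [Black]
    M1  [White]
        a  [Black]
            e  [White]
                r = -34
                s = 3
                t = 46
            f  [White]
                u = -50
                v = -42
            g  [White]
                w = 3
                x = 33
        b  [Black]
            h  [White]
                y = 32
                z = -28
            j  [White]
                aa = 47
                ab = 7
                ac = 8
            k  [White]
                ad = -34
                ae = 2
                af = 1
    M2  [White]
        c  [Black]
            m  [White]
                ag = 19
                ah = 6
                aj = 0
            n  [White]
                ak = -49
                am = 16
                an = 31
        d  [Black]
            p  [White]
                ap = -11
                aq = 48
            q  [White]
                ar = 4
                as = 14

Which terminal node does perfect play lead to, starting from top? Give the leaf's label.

ae

e (White): max(-34, 3, 46) = 46
f (White): max(-50, -42) = -42
g (White): max(3, 33) = 33
a (Black): min(46, -42, 33) = -42
h (White): max(32, -28) = 32
j (White): max(47, 7, 8) = 47
k (White): max(-34, 2, 1) = 2
b (Black): min(32, 47, 2) = 2
M1 (White): max(-42, 2) = 2
m (White): max(19, 6, 0) = 19
n (White): max(-49, 16, 31) = 31
c (Black): min(19, 31) = 19
p (White): max(-11, 48) = 48
q (White): max(4, 14) = 14
d (Black): min(48, 14) = 14
M2 (White): max(19, 14) = 19
top (Black): min(2, 19) = 2
At top, Black picks M1 (lowest: 2).
At M1, White picks b (highest: 2).
At b, Black picks k (lowest: 2).
At k, White picks ae (highest: 2).
Terminal value 2.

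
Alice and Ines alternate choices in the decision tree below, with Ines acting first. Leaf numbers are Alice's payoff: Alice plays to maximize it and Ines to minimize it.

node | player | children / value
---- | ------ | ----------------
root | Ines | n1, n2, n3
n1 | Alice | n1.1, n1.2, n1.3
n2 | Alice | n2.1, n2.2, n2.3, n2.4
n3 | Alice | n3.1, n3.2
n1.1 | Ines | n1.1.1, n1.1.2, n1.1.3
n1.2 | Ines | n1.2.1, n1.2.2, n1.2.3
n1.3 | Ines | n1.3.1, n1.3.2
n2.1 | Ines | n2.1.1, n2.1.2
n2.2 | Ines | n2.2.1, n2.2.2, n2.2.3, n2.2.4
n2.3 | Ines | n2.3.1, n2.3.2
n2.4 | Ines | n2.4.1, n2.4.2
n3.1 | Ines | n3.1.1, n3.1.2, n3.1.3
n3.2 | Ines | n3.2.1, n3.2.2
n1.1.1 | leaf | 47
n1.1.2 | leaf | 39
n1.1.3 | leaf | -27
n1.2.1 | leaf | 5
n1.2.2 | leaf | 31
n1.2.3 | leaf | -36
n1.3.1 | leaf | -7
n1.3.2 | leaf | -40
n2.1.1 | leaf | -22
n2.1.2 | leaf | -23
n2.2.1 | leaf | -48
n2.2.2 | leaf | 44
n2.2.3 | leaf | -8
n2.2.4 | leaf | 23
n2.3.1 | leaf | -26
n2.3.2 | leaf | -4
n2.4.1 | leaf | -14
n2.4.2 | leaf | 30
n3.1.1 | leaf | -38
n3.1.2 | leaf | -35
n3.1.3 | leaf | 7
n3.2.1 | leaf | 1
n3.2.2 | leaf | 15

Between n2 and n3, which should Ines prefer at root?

n2

n2.1 (Ines): min(-22, -23) = -23
n2.2 (Ines): min(-48, 44, -8, 23) = -48
n2.3 (Ines): min(-26, -4) = -26
n2.4 (Ines): min(-14, 30) = -14
n2 (Alice): max(-23, -48, -26, -14) = -14
n3.1 (Ines): min(-38, -35, 7) = -38
n3.2 (Ines): min(1, 15) = 1
n3 (Alice): max(-38, 1) = 1
Ines prefers the lower value; n2=-14, n3=1. n2 is better since -14 < 1.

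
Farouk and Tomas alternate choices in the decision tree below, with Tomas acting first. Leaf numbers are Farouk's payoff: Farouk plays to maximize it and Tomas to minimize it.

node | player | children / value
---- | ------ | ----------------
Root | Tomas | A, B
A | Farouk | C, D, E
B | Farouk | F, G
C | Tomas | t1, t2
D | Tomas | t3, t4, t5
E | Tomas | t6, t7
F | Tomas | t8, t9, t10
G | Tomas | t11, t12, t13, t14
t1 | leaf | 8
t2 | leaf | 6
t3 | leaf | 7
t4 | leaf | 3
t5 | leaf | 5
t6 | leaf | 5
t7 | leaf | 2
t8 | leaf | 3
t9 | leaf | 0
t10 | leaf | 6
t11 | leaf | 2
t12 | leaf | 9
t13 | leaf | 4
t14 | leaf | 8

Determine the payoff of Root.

C (Tomas): min(8, 6) = 6
D (Tomas): min(7, 3, 5) = 3
E (Tomas): min(5, 2) = 2
A (Farouk): max(6, 3, 2) = 6
F (Tomas): min(3, 0, 6) = 0
G (Tomas): min(2, 9, 4, 8) = 2
B (Farouk): max(0, 2) = 2
Root (Tomas): min(6, 2) = 2

2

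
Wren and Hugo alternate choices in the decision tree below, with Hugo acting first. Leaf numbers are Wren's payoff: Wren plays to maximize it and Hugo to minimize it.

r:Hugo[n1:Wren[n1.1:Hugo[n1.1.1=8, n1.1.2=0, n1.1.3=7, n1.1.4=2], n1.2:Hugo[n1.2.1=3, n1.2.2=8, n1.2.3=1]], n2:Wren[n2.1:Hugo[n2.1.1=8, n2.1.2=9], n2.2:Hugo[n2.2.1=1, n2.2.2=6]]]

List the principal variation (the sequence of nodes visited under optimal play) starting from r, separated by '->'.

n1.1 (Hugo): min(8, 0, 7, 2) = 0
n1.2 (Hugo): min(3, 8, 1) = 1
n1 (Wren): max(0, 1) = 1
n2.1 (Hugo): min(8, 9) = 8
n2.2 (Hugo): min(1, 6) = 1
n2 (Wren): max(8, 1) = 8
r (Hugo): min(1, 8) = 1
At r, Hugo picks n1 (lowest: 1).
At n1, Wren picks n1.2 (highest: 1).
At n1.2, Hugo picks n1.2.3 (lowest: 1).
Terminal value 1.

r -> n1 -> n1.2 -> n1.2.3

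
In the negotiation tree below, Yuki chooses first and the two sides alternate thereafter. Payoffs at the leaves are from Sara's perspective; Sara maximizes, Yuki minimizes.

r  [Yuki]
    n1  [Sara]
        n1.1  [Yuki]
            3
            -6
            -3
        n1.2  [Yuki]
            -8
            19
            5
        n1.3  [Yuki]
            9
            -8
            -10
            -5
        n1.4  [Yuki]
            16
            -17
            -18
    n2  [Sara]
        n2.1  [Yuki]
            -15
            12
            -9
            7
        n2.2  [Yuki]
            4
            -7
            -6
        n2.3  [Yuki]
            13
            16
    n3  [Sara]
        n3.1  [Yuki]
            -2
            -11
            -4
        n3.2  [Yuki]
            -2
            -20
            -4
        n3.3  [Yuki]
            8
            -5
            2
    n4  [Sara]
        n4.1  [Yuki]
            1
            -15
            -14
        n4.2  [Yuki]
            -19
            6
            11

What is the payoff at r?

-15

n1.1 (Yuki): min(3, -6, -3) = -6
n1.2 (Yuki): min(-8, 19, 5) = -8
n1.3 (Yuki): min(9, -8, -10, -5) = -10
n1.4 (Yuki): min(16, -17, -18) = -18
n1 (Sara): max(-6, -8, -10, -18) = -6
n2.1 (Yuki): min(-15, 12, -9, 7) = -15
n2.2 (Yuki): min(4, -7, -6) = -7
n2.3 (Yuki): min(13, 16) = 13
n2 (Sara): max(-15, -7, 13) = 13
n3.1 (Yuki): min(-2, -11, -4) = -11
n3.2 (Yuki): min(-2, -20, -4) = -20
n3.3 (Yuki): min(8, -5, 2) = -5
n3 (Sara): max(-11, -20, -5) = -5
n4.1 (Yuki): min(1, -15, -14) = -15
n4.2 (Yuki): min(-19, 6, 11) = -19
n4 (Sara): max(-15, -19) = -15
r (Yuki): min(-6, 13, -5, -15) = -15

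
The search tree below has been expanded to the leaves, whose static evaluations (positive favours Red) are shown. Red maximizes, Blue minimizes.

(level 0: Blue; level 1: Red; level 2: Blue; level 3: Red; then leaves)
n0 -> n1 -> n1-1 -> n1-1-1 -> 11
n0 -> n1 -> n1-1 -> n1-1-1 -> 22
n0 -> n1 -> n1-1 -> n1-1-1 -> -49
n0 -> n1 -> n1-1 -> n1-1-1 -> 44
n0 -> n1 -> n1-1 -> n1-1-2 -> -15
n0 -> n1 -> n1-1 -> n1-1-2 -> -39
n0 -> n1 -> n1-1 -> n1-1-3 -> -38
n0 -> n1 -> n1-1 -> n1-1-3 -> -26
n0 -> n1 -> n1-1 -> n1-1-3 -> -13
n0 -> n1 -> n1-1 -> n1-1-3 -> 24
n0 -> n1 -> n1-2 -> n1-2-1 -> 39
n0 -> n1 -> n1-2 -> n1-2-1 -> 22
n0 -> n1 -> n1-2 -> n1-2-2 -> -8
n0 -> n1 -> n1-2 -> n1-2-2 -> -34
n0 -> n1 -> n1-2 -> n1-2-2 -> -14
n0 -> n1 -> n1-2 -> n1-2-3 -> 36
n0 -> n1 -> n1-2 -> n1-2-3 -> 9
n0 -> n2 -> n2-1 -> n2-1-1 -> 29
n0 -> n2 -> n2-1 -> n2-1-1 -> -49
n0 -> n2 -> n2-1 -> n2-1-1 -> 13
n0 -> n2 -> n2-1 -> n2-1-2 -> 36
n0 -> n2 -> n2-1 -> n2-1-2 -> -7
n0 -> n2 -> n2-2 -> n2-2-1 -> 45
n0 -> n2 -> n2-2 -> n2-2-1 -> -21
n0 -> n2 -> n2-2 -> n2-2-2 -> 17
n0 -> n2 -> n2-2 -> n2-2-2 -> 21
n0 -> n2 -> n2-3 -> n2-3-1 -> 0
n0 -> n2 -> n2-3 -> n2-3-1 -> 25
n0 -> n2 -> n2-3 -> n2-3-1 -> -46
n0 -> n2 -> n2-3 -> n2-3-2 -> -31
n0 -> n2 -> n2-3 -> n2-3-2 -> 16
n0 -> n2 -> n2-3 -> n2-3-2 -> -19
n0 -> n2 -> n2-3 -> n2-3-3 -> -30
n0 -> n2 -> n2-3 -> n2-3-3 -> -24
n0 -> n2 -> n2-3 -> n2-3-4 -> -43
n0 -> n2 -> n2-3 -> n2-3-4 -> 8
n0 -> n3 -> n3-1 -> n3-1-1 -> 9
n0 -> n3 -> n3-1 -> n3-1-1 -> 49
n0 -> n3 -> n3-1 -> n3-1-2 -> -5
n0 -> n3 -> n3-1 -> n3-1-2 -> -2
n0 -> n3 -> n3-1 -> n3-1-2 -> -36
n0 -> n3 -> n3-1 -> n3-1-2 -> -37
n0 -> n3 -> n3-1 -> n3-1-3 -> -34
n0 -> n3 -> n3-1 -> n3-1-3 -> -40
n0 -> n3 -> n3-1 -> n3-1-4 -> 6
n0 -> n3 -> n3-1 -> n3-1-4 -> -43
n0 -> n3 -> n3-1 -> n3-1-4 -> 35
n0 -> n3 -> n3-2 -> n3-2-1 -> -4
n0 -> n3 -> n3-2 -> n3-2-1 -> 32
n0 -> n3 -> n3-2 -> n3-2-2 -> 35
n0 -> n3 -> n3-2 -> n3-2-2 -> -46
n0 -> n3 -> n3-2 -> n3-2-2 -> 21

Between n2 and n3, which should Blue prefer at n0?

n2

n2-1-1 (Red): max(29, -49, 13) = 29
n2-1-2 (Red): max(36, -7) = 36
n2-1 (Blue): min(29, 36) = 29
n2-2-1 (Red): max(45, -21) = 45
n2-2-2 (Red): max(17, 21) = 21
n2-2 (Blue): min(45, 21) = 21
n2-3-1 (Red): max(0, 25, -46) = 25
n2-3-2 (Red): max(-31, 16, -19) = 16
n2-3-3 (Red): max(-30, -24) = -24
n2-3-4 (Red): max(-43, 8) = 8
n2-3 (Blue): min(25, 16, -24, 8) = -24
n2 (Red): max(29, 21, -24) = 29
n3-1-1 (Red): max(9, 49) = 49
n3-1-2 (Red): max(-5, -2, -36, -37) = -2
n3-1-3 (Red): max(-34, -40) = -34
n3-1-4 (Red): max(6, -43, 35) = 35
n3-1 (Blue): min(49, -2, -34, 35) = -34
n3-2-1 (Red): max(-4, 32) = 32
n3-2-2 (Red): max(35, -46, 21) = 35
n3-2 (Blue): min(32, 35) = 32
n3 (Red): max(-34, 32) = 32
Blue prefers the lower value; n2=29, n3=32. n2 is better since 29 < 32.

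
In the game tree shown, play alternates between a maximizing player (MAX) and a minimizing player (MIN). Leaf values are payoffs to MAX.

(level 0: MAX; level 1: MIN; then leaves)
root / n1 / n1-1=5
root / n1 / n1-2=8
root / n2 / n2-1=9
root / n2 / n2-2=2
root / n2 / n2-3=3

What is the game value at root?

5

n1 (MIN): min(5, 8) = 5
n2 (MIN): min(9, 2, 3) = 2
root (MAX): max(5, 2) = 5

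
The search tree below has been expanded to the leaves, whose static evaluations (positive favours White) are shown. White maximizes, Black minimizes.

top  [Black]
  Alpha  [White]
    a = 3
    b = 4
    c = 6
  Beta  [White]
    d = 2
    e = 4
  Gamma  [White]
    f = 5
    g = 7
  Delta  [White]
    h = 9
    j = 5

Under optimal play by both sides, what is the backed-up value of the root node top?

4

Alpha (White): max(3, 4, 6) = 6
Beta (White): max(2, 4) = 4
Gamma (White): max(5, 7) = 7
Delta (White): max(9, 5) = 9
top (Black): min(6, 4, 7, 9) = 4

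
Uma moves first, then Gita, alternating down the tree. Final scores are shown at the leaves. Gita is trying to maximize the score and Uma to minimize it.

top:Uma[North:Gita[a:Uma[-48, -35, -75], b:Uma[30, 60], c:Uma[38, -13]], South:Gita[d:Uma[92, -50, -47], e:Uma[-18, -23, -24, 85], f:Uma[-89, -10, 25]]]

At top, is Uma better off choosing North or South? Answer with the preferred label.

South

a (Uma): min(-48, -35, -75) = -75
b (Uma): min(30, 60) = 30
c (Uma): min(38, -13) = -13
North (Gita): max(-75, 30, -13) = 30
d (Uma): min(92, -50, -47) = -50
e (Uma): min(-18, -23, -24, 85) = -24
f (Uma): min(-89, -10, 25) = -89
South (Gita): max(-50, -24, -89) = -24
Uma prefers the lower value; North=30, South=-24. South is better since -24 < 30.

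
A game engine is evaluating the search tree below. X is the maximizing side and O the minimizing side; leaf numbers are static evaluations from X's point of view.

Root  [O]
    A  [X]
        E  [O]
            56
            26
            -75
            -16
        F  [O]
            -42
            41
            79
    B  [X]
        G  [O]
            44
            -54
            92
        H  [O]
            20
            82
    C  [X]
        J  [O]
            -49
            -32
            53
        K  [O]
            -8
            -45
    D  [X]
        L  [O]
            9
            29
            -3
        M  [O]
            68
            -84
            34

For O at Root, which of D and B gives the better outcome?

L (O): min(9, 29, -3) = -3
M (O): min(68, -84, 34) = -84
D (X): max(-3, -84) = -3
G (O): min(44, -54, 92) = -54
H (O): min(20, 82) = 20
B (X): max(-54, 20) = 20
O prefers the lower value; D=-3, B=20. D is better since -3 < 20.

D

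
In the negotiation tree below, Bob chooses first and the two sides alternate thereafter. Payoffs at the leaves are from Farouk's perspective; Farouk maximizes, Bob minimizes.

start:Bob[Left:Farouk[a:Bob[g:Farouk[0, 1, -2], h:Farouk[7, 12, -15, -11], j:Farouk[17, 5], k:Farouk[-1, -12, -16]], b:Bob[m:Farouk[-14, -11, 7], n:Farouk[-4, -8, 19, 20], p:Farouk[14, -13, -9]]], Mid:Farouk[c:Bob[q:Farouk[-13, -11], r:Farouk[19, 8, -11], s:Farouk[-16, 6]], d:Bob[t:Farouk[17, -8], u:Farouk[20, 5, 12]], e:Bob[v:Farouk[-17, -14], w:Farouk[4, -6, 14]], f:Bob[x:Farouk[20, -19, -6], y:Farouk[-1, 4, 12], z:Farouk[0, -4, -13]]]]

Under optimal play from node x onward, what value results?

20

x (Farouk): max(20, -19, -6) = 20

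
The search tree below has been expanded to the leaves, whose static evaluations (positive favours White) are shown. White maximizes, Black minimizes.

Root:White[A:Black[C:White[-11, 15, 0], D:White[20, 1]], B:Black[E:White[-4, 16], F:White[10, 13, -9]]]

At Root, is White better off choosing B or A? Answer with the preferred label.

A

E (White): max(-4, 16) = 16
F (White): max(10, 13, -9) = 13
B (Black): min(16, 13) = 13
C (White): max(-11, 15, 0) = 15
D (White): max(20, 1) = 20
A (Black): min(15, 20) = 15
White prefers the higher value; B=13, A=15. A is better since 15 > 13.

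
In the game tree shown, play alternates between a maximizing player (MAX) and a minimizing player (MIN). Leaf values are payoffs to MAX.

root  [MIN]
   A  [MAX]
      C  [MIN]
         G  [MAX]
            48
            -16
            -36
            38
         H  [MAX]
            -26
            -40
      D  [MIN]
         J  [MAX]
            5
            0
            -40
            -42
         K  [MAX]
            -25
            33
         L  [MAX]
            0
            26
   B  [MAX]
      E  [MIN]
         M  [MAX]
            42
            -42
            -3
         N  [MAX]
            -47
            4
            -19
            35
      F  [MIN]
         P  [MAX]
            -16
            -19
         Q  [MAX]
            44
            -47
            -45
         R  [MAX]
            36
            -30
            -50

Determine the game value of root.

5

G (MAX): max(48, -16, -36, 38) = 48
H (MAX): max(-26, -40) = -26
C (MIN): min(48, -26) = -26
J (MAX): max(5, 0, -40, -42) = 5
K (MAX): max(-25, 33) = 33
L (MAX): max(0, 26) = 26
D (MIN): min(5, 33, 26) = 5
A (MAX): max(-26, 5) = 5
M (MAX): max(42, -42, -3) = 42
N (MAX): max(-47, 4, -19, 35) = 35
E (MIN): min(42, 35) = 35
P (MAX): max(-16, -19) = -16
Q (MAX): max(44, -47, -45) = 44
R (MAX): max(36, -30, -50) = 36
F (MIN): min(-16, 44, 36) = -16
B (MAX): max(35, -16) = 35
root (MIN): min(5, 35) = 5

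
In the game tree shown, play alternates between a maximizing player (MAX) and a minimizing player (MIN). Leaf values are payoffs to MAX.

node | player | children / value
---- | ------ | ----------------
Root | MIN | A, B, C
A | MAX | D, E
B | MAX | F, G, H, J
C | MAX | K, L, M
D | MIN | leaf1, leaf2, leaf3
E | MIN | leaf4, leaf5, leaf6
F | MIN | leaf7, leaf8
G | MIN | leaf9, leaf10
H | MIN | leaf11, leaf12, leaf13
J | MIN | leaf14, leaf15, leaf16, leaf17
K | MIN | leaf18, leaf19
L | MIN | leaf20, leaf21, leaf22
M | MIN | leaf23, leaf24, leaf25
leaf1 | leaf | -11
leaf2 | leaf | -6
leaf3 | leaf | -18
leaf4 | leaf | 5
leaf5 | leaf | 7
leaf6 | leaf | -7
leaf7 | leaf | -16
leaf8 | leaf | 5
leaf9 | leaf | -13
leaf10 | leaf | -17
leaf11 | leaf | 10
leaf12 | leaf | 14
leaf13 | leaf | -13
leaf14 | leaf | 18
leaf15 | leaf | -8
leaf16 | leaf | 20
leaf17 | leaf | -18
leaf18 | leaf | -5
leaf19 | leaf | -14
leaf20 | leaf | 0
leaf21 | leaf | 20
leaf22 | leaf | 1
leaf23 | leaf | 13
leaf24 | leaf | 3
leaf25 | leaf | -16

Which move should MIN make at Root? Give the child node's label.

B

D (MIN): min(-11, -6, -18) = -18
E (MIN): min(5, 7, -7) = -7
A (MAX): max(-18, -7) = -7
F (MIN): min(-16, 5) = -16
G (MIN): min(-13, -17) = -17
H (MIN): min(10, 14, -13) = -13
J (MIN): min(18, -8, 20, -18) = -18
B (MAX): max(-16, -17, -13, -18) = -13
K (MIN): min(-5, -14) = -14
L (MIN): min(0, 20, 1) = 0
M (MIN): min(13, 3, -16) = -16
C (MAX): max(-14, 0, -16) = 0
Root (MIN): min(-7, -13, 0) = -13
MIN at Root wants the lowest of {A=-7, B=-13, C=0}, so chooses B.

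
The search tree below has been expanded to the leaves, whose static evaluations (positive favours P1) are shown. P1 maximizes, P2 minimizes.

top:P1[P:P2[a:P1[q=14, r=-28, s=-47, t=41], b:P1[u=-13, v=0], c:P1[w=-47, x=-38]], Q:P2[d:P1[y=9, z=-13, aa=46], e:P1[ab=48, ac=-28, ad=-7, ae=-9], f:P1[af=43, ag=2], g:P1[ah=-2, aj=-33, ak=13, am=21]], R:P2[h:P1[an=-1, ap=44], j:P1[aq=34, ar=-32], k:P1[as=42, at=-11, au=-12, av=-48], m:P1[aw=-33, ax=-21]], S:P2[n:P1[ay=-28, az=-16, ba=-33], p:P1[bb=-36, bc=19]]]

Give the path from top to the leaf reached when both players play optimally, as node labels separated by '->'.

a (P1): max(14, -28, -47, 41) = 41
b (P1): max(-13, 0) = 0
c (P1): max(-47, -38) = -38
P (P2): min(41, 0, -38) = -38
d (P1): max(9, -13, 46) = 46
e (P1): max(48, -28, -7, -9) = 48
f (P1): max(43, 2) = 43
g (P1): max(-2, -33, 13, 21) = 21
Q (P2): min(46, 48, 43, 21) = 21
h (P1): max(-1, 44) = 44
j (P1): max(34, -32) = 34
k (P1): max(42, -11, -12, -48) = 42
m (P1): max(-33, -21) = -21
R (P2): min(44, 34, 42, -21) = -21
n (P1): max(-28, -16, -33) = -16
p (P1): max(-36, 19) = 19
S (P2): min(-16, 19) = -16
top (P1): max(-38, 21, -21, -16) = 21
At top, P1 picks Q (highest: 21).
At Q, P2 picks g (lowest: 21).
At g, P1 picks am (highest: 21).
Terminal value 21.

top -> Q -> g -> am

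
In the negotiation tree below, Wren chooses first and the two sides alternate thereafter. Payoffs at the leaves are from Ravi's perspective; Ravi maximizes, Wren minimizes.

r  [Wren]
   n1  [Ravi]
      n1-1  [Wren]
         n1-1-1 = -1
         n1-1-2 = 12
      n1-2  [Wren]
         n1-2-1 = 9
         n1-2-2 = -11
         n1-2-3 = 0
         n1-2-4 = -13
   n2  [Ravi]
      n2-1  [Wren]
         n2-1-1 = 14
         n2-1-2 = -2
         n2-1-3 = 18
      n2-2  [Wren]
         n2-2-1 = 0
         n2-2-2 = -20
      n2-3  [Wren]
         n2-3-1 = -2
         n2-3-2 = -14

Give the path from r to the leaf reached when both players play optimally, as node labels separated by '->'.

r -> n2 -> n2-1 -> n2-1-2

n1-1 (Wren): min(-1, 12) = -1
n1-2 (Wren): min(9, -11, 0, -13) = -13
n1 (Ravi): max(-1, -13) = -1
n2-1 (Wren): min(14, -2, 18) = -2
n2-2 (Wren): min(0, -20) = -20
n2-3 (Wren): min(-2, -14) = -14
n2 (Ravi): max(-2, -20, -14) = -2
r (Wren): min(-1, -2) = -2
At r, Wren picks n2 (lowest: -2).
At n2, Ravi picks n2-1 (highest: -2).
At n2-1, Wren picks n2-1-2 (lowest: -2).
Terminal value -2.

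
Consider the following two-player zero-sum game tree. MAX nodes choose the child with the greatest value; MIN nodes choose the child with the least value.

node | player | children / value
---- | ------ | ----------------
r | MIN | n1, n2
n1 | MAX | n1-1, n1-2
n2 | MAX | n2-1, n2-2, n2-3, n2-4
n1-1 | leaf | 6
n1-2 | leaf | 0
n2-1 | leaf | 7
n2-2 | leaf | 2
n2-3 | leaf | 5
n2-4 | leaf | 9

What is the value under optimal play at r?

6

n1 (MAX): max(6, 0) = 6
n2 (MAX): max(7, 2, 5, 9) = 9
r (MIN): min(6, 9) = 6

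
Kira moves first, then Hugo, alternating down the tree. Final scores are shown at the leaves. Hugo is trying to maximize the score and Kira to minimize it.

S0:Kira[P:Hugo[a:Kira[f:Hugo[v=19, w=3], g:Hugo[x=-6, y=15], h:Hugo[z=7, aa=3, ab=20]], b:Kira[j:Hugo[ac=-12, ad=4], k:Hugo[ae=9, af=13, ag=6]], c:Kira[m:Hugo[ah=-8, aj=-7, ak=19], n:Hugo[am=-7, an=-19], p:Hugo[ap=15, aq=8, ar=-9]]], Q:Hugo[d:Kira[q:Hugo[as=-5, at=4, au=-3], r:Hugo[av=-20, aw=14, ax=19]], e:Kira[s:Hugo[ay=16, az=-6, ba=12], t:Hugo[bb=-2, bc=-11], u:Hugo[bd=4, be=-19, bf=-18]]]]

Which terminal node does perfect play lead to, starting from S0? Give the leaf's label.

f (Hugo): max(19, 3) = 19
g (Hugo): max(-6, 15) = 15
h (Hugo): max(7, 3, 20) = 20
a (Kira): min(19, 15, 20) = 15
j (Hugo): max(-12, 4) = 4
k (Hugo): max(9, 13, 6) = 13
b (Kira): min(4, 13) = 4
m (Hugo): max(-8, -7, 19) = 19
n (Hugo): max(-7, -19) = -7
p (Hugo): max(15, 8, -9) = 15
c (Kira): min(19, -7, 15) = -7
P (Hugo): max(15, 4, -7) = 15
q (Hugo): max(-5, 4, -3) = 4
r (Hugo): max(-20, 14, 19) = 19
d (Kira): min(4, 19) = 4
s (Hugo): max(16, -6, 12) = 16
t (Hugo): max(-2, -11) = -2
u (Hugo): max(4, -19, -18) = 4
e (Kira): min(16, -2, 4) = -2
Q (Hugo): max(4, -2) = 4
S0 (Kira): min(15, 4) = 4
At S0, Kira picks Q (lowest: 4).
At Q, Hugo picks d (highest: 4).
At d, Kira picks q (lowest: 4).
At q, Hugo picks at (highest: 4).
Terminal value 4.

at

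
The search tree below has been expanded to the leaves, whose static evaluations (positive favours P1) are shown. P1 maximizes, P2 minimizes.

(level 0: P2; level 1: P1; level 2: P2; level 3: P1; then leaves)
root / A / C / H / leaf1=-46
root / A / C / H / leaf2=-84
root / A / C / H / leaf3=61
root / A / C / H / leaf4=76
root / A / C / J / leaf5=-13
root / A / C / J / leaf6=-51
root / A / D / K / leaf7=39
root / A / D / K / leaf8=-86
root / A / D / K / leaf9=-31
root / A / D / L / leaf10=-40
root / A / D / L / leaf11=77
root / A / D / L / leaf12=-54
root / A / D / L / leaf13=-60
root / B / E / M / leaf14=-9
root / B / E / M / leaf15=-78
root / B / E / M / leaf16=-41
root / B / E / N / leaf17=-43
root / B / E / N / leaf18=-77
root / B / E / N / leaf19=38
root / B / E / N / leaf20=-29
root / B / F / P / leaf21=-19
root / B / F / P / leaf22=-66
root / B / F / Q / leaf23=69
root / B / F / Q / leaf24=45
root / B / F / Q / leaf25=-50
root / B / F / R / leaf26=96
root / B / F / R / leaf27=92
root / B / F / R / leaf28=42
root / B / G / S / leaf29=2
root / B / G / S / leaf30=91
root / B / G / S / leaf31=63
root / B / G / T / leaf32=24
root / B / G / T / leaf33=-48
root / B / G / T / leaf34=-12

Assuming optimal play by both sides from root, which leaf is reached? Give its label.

H (P1): max(-46, -84, 61, 76) = 76
J (P1): max(-13, -51) = -13
C (P2): min(76, -13) = -13
K (P1): max(39, -86, -31) = 39
L (P1): max(-40, 77, -54, -60) = 77
D (P2): min(39, 77) = 39
A (P1): max(-13, 39) = 39
M (P1): max(-9, -78, -41) = -9
N (P1): max(-43, -77, 38, -29) = 38
E (P2): min(-9, 38) = -9
P (P1): max(-19, -66) = -19
Q (P1): max(69, 45, -50) = 69
R (P1): max(96, 92, 42) = 96
F (P2): min(-19, 69, 96) = -19
S (P1): max(2, 91, 63) = 91
T (P1): max(24, -48, -12) = 24
G (P2): min(91, 24) = 24
B (P1): max(-9, -19, 24) = 24
root (P2): min(39, 24) = 24
At root, P2 picks B (lowest: 24).
At B, P1 picks G (highest: 24).
At G, P2 picks T (lowest: 24).
At T, P1 picks leaf32 (highest: 24).
Terminal value 24.

leaf32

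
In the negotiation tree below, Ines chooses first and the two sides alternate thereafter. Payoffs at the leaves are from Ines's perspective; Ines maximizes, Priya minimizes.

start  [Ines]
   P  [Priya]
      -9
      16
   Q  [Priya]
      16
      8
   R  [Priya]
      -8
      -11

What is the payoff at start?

P (Priya): min(-9, 16) = -9
Q (Priya): min(16, 8) = 8
R (Priya): min(-8, -11) = -11
start (Ines): max(-9, 8, -11) = 8

8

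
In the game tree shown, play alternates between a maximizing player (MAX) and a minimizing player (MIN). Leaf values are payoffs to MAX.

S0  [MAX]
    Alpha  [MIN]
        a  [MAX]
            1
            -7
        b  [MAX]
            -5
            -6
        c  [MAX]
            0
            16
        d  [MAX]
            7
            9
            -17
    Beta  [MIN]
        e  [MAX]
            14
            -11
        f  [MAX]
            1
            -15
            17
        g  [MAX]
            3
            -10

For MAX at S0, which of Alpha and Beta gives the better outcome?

a (MAX): max(1, -7) = 1
b (MAX): max(-5, -6) = -5
c (MAX): max(0, 16) = 16
d (MAX): max(7, 9, -17) = 9
Alpha (MIN): min(1, -5, 16, 9) = -5
e (MAX): max(14, -11) = 14
f (MAX): max(1, -15, 17) = 17
g (MAX): max(3, -10) = 3
Beta (MIN): min(14, 17, 3) = 3
MAX prefers the higher value; Alpha=-5, Beta=3. Beta is better since 3 > -5.

Beta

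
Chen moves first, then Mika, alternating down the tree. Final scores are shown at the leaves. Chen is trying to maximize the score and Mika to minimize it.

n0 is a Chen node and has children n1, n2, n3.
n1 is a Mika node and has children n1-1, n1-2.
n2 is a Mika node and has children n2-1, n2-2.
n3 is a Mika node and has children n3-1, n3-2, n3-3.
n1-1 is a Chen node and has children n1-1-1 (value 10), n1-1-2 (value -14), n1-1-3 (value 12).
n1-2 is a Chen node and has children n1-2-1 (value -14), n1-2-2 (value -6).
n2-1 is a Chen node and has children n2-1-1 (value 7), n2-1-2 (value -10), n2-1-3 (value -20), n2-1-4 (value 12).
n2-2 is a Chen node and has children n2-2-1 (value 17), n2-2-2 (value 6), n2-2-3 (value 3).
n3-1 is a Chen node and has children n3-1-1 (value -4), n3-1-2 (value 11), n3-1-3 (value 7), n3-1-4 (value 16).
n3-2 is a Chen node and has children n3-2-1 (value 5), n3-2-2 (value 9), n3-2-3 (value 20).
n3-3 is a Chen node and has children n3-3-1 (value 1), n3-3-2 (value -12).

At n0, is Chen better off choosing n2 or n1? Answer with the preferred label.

n2-1 (Chen): max(7, -10, -20, 12) = 12
n2-2 (Chen): max(17, 6, 3) = 17
n2 (Mika): min(12, 17) = 12
n1-1 (Chen): max(10, -14, 12) = 12
n1-2 (Chen): max(-14, -6) = -6
n1 (Mika): min(12, -6) = -6
Chen prefers the higher value; n2=12, n1=-6. n2 is better since 12 > -6.

n2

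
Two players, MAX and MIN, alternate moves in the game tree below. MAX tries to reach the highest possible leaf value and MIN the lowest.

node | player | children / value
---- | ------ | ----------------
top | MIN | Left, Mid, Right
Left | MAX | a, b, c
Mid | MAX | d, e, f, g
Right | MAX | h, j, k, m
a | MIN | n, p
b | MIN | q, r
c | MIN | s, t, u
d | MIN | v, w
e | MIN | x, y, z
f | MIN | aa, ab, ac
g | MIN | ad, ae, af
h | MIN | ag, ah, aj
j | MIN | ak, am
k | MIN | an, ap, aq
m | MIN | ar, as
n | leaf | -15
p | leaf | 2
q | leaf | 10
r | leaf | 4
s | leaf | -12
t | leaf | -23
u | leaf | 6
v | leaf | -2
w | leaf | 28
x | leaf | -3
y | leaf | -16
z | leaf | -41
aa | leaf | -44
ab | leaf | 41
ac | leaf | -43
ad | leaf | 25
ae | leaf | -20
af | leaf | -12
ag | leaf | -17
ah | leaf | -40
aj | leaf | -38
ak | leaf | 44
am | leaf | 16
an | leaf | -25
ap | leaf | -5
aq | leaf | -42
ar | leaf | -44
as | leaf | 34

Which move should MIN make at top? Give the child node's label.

a (MIN): min(-15, 2) = -15
b (MIN): min(10, 4) = 4
c (MIN): min(-12, -23, 6) = -23
Left (MAX): max(-15, 4, -23) = 4
d (MIN): min(-2, 28) = -2
e (MIN): min(-3, -16, -41) = -41
f (MIN): min(-44, 41, -43) = -44
g (MIN): min(25, -20, -12) = -20
Mid (MAX): max(-2, -41, -44, -20) = -2
h (MIN): min(-17, -40, -38) = -40
j (MIN): min(44, 16) = 16
k (MIN): min(-25, -5, -42) = -42
m (MIN): min(-44, 34) = -44
Right (MAX): max(-40, 16, -42, -44) = 16
top (MIN): min(4, -2, 16) = -2
MIN at top wants the lowest of {Left=4, Mid=-2, Right=16}, so chooses Mid.

Mid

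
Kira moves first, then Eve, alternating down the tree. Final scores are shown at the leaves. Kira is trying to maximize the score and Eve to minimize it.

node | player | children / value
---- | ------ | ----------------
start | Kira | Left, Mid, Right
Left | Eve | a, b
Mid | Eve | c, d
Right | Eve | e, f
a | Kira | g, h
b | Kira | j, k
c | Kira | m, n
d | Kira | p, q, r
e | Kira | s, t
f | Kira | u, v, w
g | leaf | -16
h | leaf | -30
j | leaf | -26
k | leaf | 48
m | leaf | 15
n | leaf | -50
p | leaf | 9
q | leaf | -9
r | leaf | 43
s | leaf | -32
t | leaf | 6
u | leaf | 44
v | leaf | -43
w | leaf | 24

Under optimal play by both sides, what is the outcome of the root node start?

15

a (Kira): max(-16, -30) = -16
b (Kira): max(-26, 48) = 48
Left (Eve): min(-16, 48) = -16
c (Kira): max(15, -50) = 15
d (Kira): max(9, -9, 43) = 43
Mid (Eve): min(15, 43) = 15
e (Kira): max(-32, 6) = 6
f (Kira): max(44, -43, 24) = 44
Right (Eve): min(6, 44) = 6
start (Kira): max(-16, 15, 6) = 15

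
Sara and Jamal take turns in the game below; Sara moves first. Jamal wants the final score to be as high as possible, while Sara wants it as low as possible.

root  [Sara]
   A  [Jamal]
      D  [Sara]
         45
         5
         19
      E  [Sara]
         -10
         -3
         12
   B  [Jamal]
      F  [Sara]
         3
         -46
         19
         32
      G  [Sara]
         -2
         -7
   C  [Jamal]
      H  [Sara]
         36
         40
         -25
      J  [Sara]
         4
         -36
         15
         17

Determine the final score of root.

-25

D (Sara): min(45, 5, 19) = 5
E (Sara): min(-10, -3, 12) = -10
A (Jamal): max(5, -10) = 5
F (Sara): min(3, -46, 19, 32) = -46
G (Sara): min(-2, -7) = -7
B (Jamal): max(-46, -7) = -7
H (Sara): min(36, 40, -25) = -25
J (Sara): min(4, -36, 15, 17) = -36
C (Jamal): max(-25, -36) = -25
root (Sara): min(5, -7, -25) = -25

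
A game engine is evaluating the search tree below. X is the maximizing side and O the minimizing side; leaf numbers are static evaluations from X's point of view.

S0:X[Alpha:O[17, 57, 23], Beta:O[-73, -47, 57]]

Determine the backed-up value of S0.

17

Alpha (O): min(17, 57, 23) = 17
Beta (O): min(-73, -47, 57) = -73
S0 (X): max(17, -73) = 17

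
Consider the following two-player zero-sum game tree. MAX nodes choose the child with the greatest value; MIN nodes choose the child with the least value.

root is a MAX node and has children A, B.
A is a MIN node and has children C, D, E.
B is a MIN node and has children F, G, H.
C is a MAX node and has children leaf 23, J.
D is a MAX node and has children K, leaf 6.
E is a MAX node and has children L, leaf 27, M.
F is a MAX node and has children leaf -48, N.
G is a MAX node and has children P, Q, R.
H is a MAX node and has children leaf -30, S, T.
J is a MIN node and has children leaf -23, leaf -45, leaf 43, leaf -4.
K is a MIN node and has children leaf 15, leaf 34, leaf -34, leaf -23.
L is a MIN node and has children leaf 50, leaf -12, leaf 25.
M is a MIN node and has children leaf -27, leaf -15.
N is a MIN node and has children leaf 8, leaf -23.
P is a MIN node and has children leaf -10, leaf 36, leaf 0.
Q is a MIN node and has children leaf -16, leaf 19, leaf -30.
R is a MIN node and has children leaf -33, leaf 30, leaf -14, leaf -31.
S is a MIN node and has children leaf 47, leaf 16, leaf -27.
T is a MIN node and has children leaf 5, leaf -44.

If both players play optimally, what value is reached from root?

6

J (MIN): min(-23, -45, 43, -4) = -45
C (MAX): max(23, -45) = 23
K (MIN): min(15, 34, -34, -23) = -34
D (MAX): max(-34, 6) = 6
L (MIN): min(50, -12, 25) = -12
M (MIN): min(-27, -15) = -27
E (MAX): max(-12, 27, -27) = 27
A (MIN): min(23, 6, 27) = 6
N (MIN): min(8, -23) = -23
F (MAX): max(-48, -23) = -23
P (MIN): min(-10, 36, 0) = -10
Q (MIN): min(-16, 19, -30) = -30
R (MIN): min(-33, 30, -14, -31) = -33
G (MAX): max(-10, -30, -33) = -10
S (MIN): min(47, 16, -27) = -27
T (MIN): min(5, -44) = -44
H (MAX): max(-30, -27, -44) = -27
B (MIN): min(-23, -10, -27) = -27
root (MAX): max(6, -27) = 6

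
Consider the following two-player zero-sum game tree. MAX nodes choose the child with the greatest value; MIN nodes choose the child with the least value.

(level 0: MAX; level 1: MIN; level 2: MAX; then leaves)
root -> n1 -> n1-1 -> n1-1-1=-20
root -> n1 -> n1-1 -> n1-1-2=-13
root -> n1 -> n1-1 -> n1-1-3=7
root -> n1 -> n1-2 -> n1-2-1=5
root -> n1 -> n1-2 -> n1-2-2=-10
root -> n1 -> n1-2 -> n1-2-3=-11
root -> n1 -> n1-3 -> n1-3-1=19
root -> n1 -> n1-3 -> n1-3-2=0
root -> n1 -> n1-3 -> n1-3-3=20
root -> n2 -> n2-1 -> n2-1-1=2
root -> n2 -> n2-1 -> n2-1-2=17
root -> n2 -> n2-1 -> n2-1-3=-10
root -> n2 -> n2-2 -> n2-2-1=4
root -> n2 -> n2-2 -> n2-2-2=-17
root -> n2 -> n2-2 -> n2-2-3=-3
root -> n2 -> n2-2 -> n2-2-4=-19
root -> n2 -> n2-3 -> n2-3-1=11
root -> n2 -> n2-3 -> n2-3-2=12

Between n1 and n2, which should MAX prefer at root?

n1

n1-1 (MAX): max(-20, -13, 7) = 7
n1-2 (MAX): max(5, -10, -11) = 5
n1-3 (MAX): max(19, 0, 20) = 20
n1 (MIN): min(7, 5, 20) = 5
n2-1 (MAX): max(2, 17, -10) = 17
n2-2 (MAX): max(4, -17, -3, -19) = 4
n2-3 (MAX): max(11, 12) = 12
n2 (MIN): min(17, 4, 12) = 4
MAX prefers the higher value; n1=5, n2=4. n1 is better since 5 > 4.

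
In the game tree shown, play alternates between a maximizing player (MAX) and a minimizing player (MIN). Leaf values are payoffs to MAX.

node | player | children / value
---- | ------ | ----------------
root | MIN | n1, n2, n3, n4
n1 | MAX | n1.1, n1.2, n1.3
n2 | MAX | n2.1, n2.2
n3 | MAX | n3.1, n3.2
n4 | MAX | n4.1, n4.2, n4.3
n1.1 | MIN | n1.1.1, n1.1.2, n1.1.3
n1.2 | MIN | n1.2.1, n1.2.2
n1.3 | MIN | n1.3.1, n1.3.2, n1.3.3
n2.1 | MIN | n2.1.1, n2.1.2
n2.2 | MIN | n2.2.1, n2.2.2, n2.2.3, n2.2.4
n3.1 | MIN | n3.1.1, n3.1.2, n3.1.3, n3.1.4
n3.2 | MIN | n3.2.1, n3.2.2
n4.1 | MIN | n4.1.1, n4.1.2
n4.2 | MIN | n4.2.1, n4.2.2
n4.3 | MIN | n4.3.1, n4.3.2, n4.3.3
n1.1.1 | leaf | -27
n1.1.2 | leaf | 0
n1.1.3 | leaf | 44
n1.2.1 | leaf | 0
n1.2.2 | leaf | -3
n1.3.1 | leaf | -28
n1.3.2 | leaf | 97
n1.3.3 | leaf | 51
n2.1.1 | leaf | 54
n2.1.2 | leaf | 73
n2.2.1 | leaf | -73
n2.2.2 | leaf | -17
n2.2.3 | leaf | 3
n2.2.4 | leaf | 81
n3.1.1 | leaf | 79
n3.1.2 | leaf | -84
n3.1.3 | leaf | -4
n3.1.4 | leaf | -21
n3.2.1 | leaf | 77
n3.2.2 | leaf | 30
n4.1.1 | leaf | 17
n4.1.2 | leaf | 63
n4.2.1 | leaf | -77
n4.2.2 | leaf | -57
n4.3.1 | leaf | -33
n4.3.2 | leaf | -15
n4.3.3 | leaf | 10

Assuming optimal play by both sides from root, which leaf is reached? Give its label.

n1.1 (MIN): min(-27, 0, 44) = -27
n1.2 (MIN): min(0, -3) = -3
n1.3 (MIN): min(-28, 97, 51) = -28
n1 (MAX): max(-27, -3, -28) = -3
n2.1 (MIN): min(54, 73) = 54
n2.2 (MIN): min(-73, -17, 3, 81) = -73
n2 (MAX): max(54, -73) = 54
n3.1 (MIN): min(79, -84, -4, -21) = -84
n3.2 (MIN): min(77, 30) = 30
n3 (MAX): max(-84, 30) = 30
n4.1 (MIN): min(17, 63) = 17
n4.2 (MIN): min(-77, -57) = -77
n4.3 (MIN): min(-33, -15, 10) = -33
n4 (MAX): max(17, -77, -33) = 17
root (MIN): min(-3, 54, 30, 17) = -3
At root, MIN picks n1 (lowest: -3).
At n1, MAX picks n1.2 (highest: -3).
At n1.2, MIN picks n1.2.2 (lowest: -3).
Terminal value -3.

n1.2.2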